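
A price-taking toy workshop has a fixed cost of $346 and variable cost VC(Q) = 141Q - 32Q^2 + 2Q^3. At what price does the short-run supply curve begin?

The shutdown price is the minimum of AVC. VC = 141Q - 32Q^2 + 2Q^3, so AVC = 141 - 32Q + 2Q^2.
dAVC/dQ = -32 + 4Q = 0 gives Q = 8. min AVC = 141 - 32·8 + 2·8^2 = 13.
The firm shuts down for any P below $13.

$13 per unit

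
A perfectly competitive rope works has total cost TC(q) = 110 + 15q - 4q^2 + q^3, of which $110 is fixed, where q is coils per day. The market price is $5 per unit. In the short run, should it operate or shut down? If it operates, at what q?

Strip out fixed cost: VC = 15q - 4q^2 + q^3. Then AVC = 15 - 4q + q^2 and MC = 15 - 8q + 3q^2.
The AVC parabola has its vertex at q = 4/2 = 2, where AVC = 15 - 4·2 + 2^2 = $11.
P = $5 lies below min AVC = $11; no output level covers variable cost.
Best response: produce nothing and absorb the $110 fixed cost.

Shut down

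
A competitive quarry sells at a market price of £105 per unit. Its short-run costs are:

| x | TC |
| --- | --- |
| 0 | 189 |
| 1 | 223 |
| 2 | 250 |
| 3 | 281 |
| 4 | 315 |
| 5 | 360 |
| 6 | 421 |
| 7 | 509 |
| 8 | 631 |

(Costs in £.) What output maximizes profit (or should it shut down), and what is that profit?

Profit at each row (π = 105x − TC): x=0: -189; x=1: -118; x=2: -40; x=3: 34; x=4: 105; x=5: 165; x=6: 209; x=7: 226; x=8: 209.
Profit is maximized at x = 7. AVC there is 320/7 = £45.71 ≤ P, so producing beats shutting down (which would give -£189).

x = 7; profit = £226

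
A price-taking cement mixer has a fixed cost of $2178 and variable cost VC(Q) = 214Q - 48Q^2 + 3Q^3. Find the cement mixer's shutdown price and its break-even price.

Shutdown price = $22; break-even price = $247

AVC = 214 - 48Q + 3Q^2; minimized at Q = 8, giving min AVC = $22. That is the shutdown price.
ATC = 2178/Q + 214 - 48Q + 3Q^2. Setting dATC/dQ = −2178/Q^2 − 48 + 6Q = 0 gives Q = 11 (since 6·11^3 − 48·11^2 = 2178).
min ATC = 2178/11 + 214 − 48·11 + 3·11^2 = $247. That is the break-even price.
For $22 ≤ P < $247 the firm produces at a loss; below $22 it shuts down.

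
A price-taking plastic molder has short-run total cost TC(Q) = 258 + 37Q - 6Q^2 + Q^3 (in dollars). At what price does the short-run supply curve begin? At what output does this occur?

The firm shuts down when price falls below the minimum of average variable cost. AVC = VC/Q = 37 - 6Q + Q^2.
dAVC/dQ = -6 + 2Q = 0 gives Q = 3. min AVC = 37 - 6·3 + 3^2 = 28.
For P < $28 the firm produces nothing.

$28 per unit, at Q = 3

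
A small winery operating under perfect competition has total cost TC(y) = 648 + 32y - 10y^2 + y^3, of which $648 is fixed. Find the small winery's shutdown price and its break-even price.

Shutdown price = $7; break-even price = $95

Shutdown price = min AVC. AVC = 32 - 10y + y^2, with vertex at y = 5 and minimum $7.
ATC = 648/y + 32 - 10y + y^2. Setting dATC/dy = −648/y^2 − 10 + 2y = 0 gives y = 9 (since 2·9^3 − 10·9^2 = 648).
min ATC = 648/9 + 32 − 10·9 + 9^2 = $95. That is the break-even price.
Between these two prices the firm operates at a loss; above $95 it earns a profit.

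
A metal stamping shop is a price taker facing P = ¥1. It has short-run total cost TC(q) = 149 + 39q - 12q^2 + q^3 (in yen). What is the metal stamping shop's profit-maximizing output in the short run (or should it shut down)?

Shut down

From TC, MC = TC'(q) = 39 - 24q + 3q^2 and AVC = VC/q = 39 - 12q + q^2.
AVC is minimized where dAVC/dq = -12 + 2q = 0, at q = 6; min AVC = 39 - 12·6 + 6^2 = ¥3.
Since P = ¥1 < min AVC = ¥3, price fails to cover variable cost at any output.
The firm minimizes its loss by shutting down and losing only its fixed cost of ¥149.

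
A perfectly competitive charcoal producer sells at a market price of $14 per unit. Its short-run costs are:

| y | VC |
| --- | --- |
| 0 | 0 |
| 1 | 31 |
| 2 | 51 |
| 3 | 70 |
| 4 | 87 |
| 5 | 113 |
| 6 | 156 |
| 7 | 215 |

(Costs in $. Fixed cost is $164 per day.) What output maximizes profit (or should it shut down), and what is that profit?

y = 0 (shut down); profit = -$164

Compute π = P·y − TC at each output: y=0: -164; y=1: -181; y=2: -187; y=3: -192; y=4: -195; y=5: -207; y=6: -236; y=7: -281.
Profit is highest at y = 0. Equivalently, the lowest AVC in the table is 87/4 ≈ $21.75 at y = 4, and P = $14 falls below it — price never covers variable cost, so the firm shuts down and loses only its fixed cost.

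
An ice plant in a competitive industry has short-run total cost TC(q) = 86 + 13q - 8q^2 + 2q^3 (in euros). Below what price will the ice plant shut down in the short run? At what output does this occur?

€5 per unit, at q = 2

Short-run supply begins at min AVC. From VC = 13q - 8q^2 + 2q^3, AVC = 13 - 8q + 2q^2.
dAVC/dq = -8 + 4q = 0 gives q = 2. min AVC = 13 - 8·2 + 2·2^2 = 5.
So the shutdown price is €5.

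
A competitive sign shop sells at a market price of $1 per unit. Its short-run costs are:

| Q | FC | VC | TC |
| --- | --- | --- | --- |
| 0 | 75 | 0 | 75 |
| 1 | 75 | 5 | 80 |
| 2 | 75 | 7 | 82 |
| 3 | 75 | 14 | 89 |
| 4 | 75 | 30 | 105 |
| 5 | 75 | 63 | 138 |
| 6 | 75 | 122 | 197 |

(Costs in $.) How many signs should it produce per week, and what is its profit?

Q = 0 (shut down); profit = -$75

Profit at each row (π = 1Q − TC): Q=0: -75; Q=1: -79; Q=2: -80; Q=3: -86; Q=4: -101; Q=5: -133; Q=6: -191.
Profit is highest at Q = 0. Equivalently, the lowest AVC in the table is 7/2 ≈ $3.50 at Q = 2, and P = $1 falls below it — price never covers variable cost, so the firm shuts down and loses only its fixed cost.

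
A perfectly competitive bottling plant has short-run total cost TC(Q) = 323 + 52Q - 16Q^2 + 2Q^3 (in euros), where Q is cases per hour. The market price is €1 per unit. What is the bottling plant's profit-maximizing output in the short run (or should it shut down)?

From TC, MC = TC'(Q) = 52 - 32Q + 6Q^2 and AVC = VC/Q = 52 - 16Q + 2Q^2.
AVC hits its minimum where MC = AVC, at Q = 4, giving min AVC = 52 - 16·4 + 2·4^2 = €20.
With P < min AVC (€1 < €20), every unit sold adds to the loss.
The firm minimizes its loss by shutting down and losing only its fixed cost of €323.

Shut down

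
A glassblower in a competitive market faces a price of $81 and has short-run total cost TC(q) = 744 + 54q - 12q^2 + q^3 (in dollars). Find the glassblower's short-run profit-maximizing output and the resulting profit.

Profit = -$258 at q = 9

AVC = 54 - 12q + q^2; min AVC = $18 at q = 6. Since P = $81 ≥ min AVC, the firm produces.
With MC = 54 - 24q + 3q^2, P = MC on the upward-sloping part at q* = 9.
TR = 81·9 = 729. TC = 744 + 243 = 987. Profit = 729 − 987 = -$258.
By producing, the firm covers all variable cost plus $486 of fixed cost; shutting down would lose the full $744.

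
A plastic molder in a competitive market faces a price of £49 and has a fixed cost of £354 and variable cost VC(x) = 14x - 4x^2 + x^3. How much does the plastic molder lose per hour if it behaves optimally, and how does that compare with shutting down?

Profit = -£204 at x = 5

AVC = 14 - 4x + x^2; min AVC = £10 at x = 2. Since P = £49 ≥ min AVC, the firm produces.
MC = 14 - 8x + 3x^2. Setting P = MC and taking the root on the rising branch gives x* = 5.
TR = 49·5 = 245. TC = 354 + 95 = 449. Profit = 245 − 449 = -£204.
By producing, the firm covers all variable cost plus £150 of fixed cost; shutting down would lose the full £354.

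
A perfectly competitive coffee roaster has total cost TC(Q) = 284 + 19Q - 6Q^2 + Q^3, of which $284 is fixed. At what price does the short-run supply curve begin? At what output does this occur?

Short-run supply begins at min AVC. From VC = 19Q - 6Q^2 + Q^3, AVC = 19 - 6Q + Q^2.
At the minimum of AVC, MC = AVC. MC = 19 - 12Q + 3Q^2; setting MC = AVC gives 2Q^2 - 6Q = 0, so Q = 3. min AVC = 10.
The firm shuts down for any P below $10.

$10 per unit, at Q = 3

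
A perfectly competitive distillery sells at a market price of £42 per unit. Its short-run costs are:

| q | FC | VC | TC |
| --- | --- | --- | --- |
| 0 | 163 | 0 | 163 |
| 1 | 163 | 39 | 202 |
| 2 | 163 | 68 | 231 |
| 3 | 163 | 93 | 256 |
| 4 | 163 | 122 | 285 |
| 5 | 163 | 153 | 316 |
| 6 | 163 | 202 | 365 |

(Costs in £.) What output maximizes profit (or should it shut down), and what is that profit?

Profit at each row (π = 42q − TC): q=0: -163; q=1: -160; q=2: -147; q=3: -130; q=4: -117; q=5: -106; q=6: -113.
Profit is maximized at q = 5. AVC there is 153/5 = £30.60 ≤ P, so producing beats shutting down (which would give -£163).

q = 5; profit = -£106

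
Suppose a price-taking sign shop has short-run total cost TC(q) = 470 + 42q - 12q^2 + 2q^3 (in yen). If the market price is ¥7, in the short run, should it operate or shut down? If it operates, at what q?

Shut down

Variable cost is VC = 42q - 12q^2 + 2q^3, so AVC = VC/q = 42 - 12q + 2q^2 and MC = dTC/dq = 42 - 24q + 6q^2.
The AVC parabola has its vertex at q = 12/4 = 3, where AVC = 42 - 12·3 + 2·3^2 = ¥24.
Since P = ¥7 < min AVC = ¥24, price fails to cover variable cost at any output.
Best response: produce nothing and absorb the ¥470 fixed cost.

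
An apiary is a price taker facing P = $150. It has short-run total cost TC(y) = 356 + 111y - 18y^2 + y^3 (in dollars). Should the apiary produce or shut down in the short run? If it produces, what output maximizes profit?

From TC, MC = TC'(y) = 111 - 36y + 3y^2 and AVC = VC/y = 111 - 18y + y^2.
The AVC parabola has its vertex at y = 18/2 = 9, where AVC = 111 - 18·9 + 9^2 = $30.
Since P = $150 ≥ min AVC = $30, price covers variable cost and the firm should produce.
Set P = MC: 150 = 111 - 36y + 3y^2 → -39 - 36y + 3y^2 = 0. The roots are y = -1 and y = 13; the profit-maximizing output is on the rising part of MC, so y* = 13.
Check: AVC at y = 13 is $46 ≤ P, so revenue covers variable cost.
Profit = P·y − TC = 150·13 − 954 = $996.

Produce at y = 13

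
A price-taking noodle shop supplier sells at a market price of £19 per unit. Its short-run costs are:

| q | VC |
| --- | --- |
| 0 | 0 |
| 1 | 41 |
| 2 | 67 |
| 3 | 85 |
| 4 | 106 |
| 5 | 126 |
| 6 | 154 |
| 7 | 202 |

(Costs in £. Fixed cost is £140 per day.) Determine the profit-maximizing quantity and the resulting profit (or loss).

q = 0 (shut down); profit = -£140

Profit at each row (π = 19q − TC): q=0: -140; q=1: -162; q=2: -169; q=3: -168; q=4: -170; q=5: -171; q=6: -180; q=7: -209.
Profit is highest at q = 0. Equivalently, the lowest AVC in the table is 126/5 ≈ £25.20 at q = 5, and P = £19 falls below it — price never covers variable cost, so the firm shuts down and loses only its fixed cost.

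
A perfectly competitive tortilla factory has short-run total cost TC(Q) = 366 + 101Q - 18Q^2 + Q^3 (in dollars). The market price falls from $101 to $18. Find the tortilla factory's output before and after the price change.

MC = 101 - 36Q + 3Q^2; the shutdown threshold is min AVC = $20 (at Q = 9).
With P = $101 above the shutdown price, P = MC gives Q = 12.
At P = $18 < min AVC = $20, price no longer covers variable cost at any output, so the firm shuts down: Q = 0.

Output falls from 12 to 0 (the firm shuts down)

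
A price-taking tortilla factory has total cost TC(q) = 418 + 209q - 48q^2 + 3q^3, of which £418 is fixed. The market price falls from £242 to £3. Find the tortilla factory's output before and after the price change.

Output falls from 11 to 0 (the firm shuts down)

AVC = 209 - 48q + 3q^2, minimized at q = 8 where min AVC = £17. MC = 209 - 96q + 9q^2.
At P = £242 ≥ min AVC, set P = MC on the rising branch: q = 11.
At P = £3 < min AVC = £17, price no longer covers variable cost at any output, so the firm shuts down: q = 0.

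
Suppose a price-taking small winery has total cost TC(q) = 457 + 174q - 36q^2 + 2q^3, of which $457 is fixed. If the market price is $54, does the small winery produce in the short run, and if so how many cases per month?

Variable cost is VC = 174q - 36q^2 + 2q^3, so AVC = VC/q = 174 - 36q + 2q^2 and MC = dTC/dq = 174 - 72q + 6q^2.
AVC hits its minimum where MC = AVC, at q = 9, giving min AVC = 174 - 36·9 + 2·9^2 = $12.
P = $54 exceeds min AVC = $12, so the firm stays open.
P = MC gives 120 - 72q + 6q^2 = 0, with roots 2 and 10. Take the larger (rising MC): q* = 10.
Check: AVC at q = 10 is $14 ≤ P, so revenue covers variable cost.
Profit = P·q − TC = 54·10 − 597 = -$57, a loss, but smaller than the $457 fixed cost the firm would lose by shutting down.

Produce at q = 10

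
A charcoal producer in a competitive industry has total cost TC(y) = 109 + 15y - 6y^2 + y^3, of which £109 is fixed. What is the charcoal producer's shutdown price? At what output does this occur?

£6 per unit, at y = 3

The firm shuts down when price falls below the minimum of average variable cost. AVC = VC/y = 15 - 6y + y^2.
dAVC/dy = -6 + 2y = 0 gives y = 3. min AVC = 15 - 6·3 + 3^2 = 6.
For P < £6 the firm produces nothing.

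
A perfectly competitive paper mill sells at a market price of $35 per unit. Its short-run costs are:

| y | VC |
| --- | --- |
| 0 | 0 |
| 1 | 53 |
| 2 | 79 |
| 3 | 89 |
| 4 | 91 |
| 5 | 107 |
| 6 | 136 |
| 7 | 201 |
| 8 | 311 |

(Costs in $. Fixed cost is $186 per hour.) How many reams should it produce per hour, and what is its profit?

Profit at each row (π = 35y − TC): y=0: -186; y=1: -204; y=2: -195; y=3: -170; y=4: -137; y=5: -118; y=6: -112; y=7: -142; y=8: -217.
Profit is maximized at y = 6. AVC there is 136/6 = $22.67 ≤ P, so producing beats shutting down (which would give -$186).

y = 6; profit = -$112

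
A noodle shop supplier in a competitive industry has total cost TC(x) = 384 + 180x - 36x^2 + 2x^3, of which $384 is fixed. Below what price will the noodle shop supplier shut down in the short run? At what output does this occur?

The firm shuts down when price falls below the minimum of average variable cost. AVC = VC/x = 180 - 36x + 2x^2.
At the minimum of AVC, MC = AVC. MC = 180 - 72x + 6x^2; setting MC = AVC gives 4x^2 - 36x = 0, so x = 9. min AVC = 18.
The firm shuts down for any P below $18.

$18 per unit, at x = 9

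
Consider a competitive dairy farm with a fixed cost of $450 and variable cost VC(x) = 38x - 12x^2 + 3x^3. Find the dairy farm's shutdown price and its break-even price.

Shutdown price = min AVC. AVC = 38 - 12x + 3x^2, with vertex at x = 2 and minimum $26.
ATC = 450/x + 38 - 12x + 3x^2. Setting dATC/dx = −450/x^2 − 12 + 6x = 0 gives x = 5 (since 6·5^3 − 12·5^2 = 450).
min ATC = 450/5 + 38 − 12·5 + 3·5^2 = $143. That is the break-even price.
For $26 ≤ P < $143 the firm produces at a loss; below $26 it shuts down.

Shutdown price = $26; break-even price = $143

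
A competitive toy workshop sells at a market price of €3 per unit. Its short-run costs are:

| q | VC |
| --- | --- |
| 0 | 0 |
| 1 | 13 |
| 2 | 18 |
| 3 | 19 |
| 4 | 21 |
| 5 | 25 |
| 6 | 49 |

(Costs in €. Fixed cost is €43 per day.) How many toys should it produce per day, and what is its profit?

Profit at each row (π = 3q − TC): q=0: -43; q=1: -53; q=2: -55; q=3: -53; q=4: -52; q=5: -53; q=6: -74.
Profit is highest at q = 0. Equivalently, the lowest AVC in the table is 25/5 ≈ €5 at q = 5, and P = €3 falls below it — price never covers variable cost, so the firm shuts down and loses only its fixed cost.

q = 0 (shut down); profit = -€43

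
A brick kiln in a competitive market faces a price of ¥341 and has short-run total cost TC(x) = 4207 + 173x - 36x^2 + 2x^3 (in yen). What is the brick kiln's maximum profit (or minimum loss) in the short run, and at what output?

AVC = 173 - 36x + 2x^2; min AVC = ¥11 at x = 9. Since P = ¥341 ≥ min AVC, the firm produces.
With MC = 173 - 72x + 6x^2, P = MC on the upward-sloping part at x* = 14.
TR = 341·14 = 4774. TC = 4207 + 854 = 5061. Profit = 4774 − 5061 = -¥287.
By producing, the firm covers all variable cost plus ¥3920 of fixed cost; shutting down would lose the full ¥4207.

Profit = -¥287 at x = 14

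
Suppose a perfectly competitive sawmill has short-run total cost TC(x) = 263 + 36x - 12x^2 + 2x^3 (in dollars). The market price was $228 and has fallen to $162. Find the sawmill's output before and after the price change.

Output falls from 8 to 7

MC = 36 - 24x + 6x^2; the shutdown threshold is min AVC = $18 (at x = 3).
At P = $228 ≥ min AVC, set P = MC on the rising branch: x = 8.
At P = $162 ≥ min AVC, set P = MC: x = 7. The firm stays open but cuts output.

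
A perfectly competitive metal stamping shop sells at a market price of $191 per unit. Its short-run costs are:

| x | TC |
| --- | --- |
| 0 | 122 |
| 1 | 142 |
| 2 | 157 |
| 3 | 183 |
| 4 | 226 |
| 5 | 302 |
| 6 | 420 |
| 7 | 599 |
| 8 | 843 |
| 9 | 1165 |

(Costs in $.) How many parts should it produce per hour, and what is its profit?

x = 7; profit = $738

Compute π = P·x − TC at each output: x=0: -122; x=1: 49; x=2: 225; x=3: 390; x=4: 538; x=5: 653; x=6: 726; x=7: 738; x=8: 685; x=9: 554.
Profit is maximized at x = 7. AVC there is 477/7 = $68.14 ≤ P, so producing beats shutting down (which would give -$122).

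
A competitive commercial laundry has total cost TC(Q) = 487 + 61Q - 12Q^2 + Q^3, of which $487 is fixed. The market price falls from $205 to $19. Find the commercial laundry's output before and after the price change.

Output falls from 12 to 0 (the firm shuts down)

MC = 61 - 24Q + 3Q^2; the shutdown threshold is min AVC = $25 (at Q = 6).
At P = $205 ≥ min AVC, set P = MC on the rising branch: Q = 12.
At P = $19 < min AVC = $25, price no longer covers variable cost at any output, so the firm shuts down: Q = 0.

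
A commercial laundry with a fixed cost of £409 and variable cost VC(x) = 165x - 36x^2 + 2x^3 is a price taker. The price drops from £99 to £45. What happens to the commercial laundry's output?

Output falls from 11 to 10

AVC = 165 - 36x + 2x^2, minimized at x = 9 where min AVC = £3. MC = 165 - 72x + 6x^2.
With P = £99 above the shutdown price, P = MC gives x = 11.
At P = £45 ≥ min AVC, set P = MC: x = 10. The firm stays open but cuts output.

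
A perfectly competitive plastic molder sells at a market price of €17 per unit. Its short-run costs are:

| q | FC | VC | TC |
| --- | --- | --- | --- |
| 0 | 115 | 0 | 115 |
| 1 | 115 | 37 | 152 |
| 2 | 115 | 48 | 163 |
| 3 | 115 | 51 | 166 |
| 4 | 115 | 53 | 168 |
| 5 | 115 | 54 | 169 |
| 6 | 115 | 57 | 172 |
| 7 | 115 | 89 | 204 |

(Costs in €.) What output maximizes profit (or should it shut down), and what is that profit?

q = 6; profit = -€70

Compute π = P·q − TC at each output: q=0: -115; q=1: -135; q=2: -129; q=3: -115; q=4: -100; q=5: -84; q=6: -70; q=7: -85.
Profit is maximized at q = 6. AVC there is 57/6 = €9.50 ≤ P, so producing beats shutting down (which would give -€115).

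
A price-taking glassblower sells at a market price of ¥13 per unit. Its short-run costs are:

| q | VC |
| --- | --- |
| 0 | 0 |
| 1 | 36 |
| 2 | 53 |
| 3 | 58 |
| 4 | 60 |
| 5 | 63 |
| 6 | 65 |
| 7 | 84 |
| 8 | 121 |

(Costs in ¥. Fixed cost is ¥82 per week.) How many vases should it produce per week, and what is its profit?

Profit at each row (π = 13q − TC): q=0: -82; q=1: -105; q=2: -109; q=3: -101; q=4: -90; q=5: -80; q=6: -69; q=7: -75; q=8: -99.
Profit is maximized at q = 6. AVC there is 65/6 = ¥10.83 ≤ P, so producing beats shutting down (which would give -¥82).

q = 6; profit = -¥69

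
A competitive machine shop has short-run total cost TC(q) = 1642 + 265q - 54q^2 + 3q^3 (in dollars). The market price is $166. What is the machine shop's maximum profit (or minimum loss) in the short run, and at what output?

Profit = -$190 at q = 11

AVC = 265 - 54q + 3q^2; min AVC = $22 at q = 9. Since P = $166 ≥ min AVC, the firm produces.
MC = 265 - 108q + 9q^2. Setting P = MC and taking the root on the rising branch gives q* = 11.
TR = 166·11 = 1826. TC = 1642 + 374 = 2016. Profit = 1826 − 2016 = -$190.
Shutting down would mean losing the fixed cost of $1642, so operating at a loss of $190 is better by $1452.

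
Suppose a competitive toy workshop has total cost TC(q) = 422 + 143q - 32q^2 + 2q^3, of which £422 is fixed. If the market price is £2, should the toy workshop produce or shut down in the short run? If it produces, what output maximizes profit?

Strip out fixed cost: VC = 143q - 32q^2 + 2q^3. Then AVC = 143 - 32q + 2q^2 and MC = 143 - 64q + 6q^2.
AVC is minimized where dAVC/dq = -32 + 4q = 0, at q = 8; min AVC = 143 - 32·8 + 2·8^2 = £15.
Since P = £2 < min AVC = £15, price fails to cover variable cost at any output.
The firm minimizes its loss by shutting down and losing only its fixed cost of £422.

Shut down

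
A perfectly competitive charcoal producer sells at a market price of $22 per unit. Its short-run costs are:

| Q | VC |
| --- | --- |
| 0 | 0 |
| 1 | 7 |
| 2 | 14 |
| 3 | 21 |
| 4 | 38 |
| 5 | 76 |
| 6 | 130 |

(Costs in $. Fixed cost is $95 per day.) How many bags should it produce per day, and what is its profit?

Profit at each row (π = 22Q − TC): Q=0: -95; Q=1: -80; Q=2: -65; Q=3: -50; Q=4: -45; Q=5: -61; Q=6: -93.
Profit is maximized at Q = 4. AVC there is 38/4 = $9.50 ≤ P, so producing beats shutting down (which would give -$95).

Q = 4; profit = -$45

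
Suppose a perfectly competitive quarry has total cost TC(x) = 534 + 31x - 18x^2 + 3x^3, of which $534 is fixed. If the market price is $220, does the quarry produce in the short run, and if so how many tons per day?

Produce at x = 7

Variable cost is VC = 31x - 18x^2 + 3x^3, so AVC = VC/x = 31 - 18x + 3x^2 and MC = dTC/dx = 31 - 36x + 9x^2.
AVC is minimized where dAVC/dx = -18 + 6x = 0, at x = 3; min AVC = 31 - 18·3 + 3·3^2 = $4.
P = $220 exceeds min AVC = $4, so the firm stays open.
Set P = MC: 220 = 31 - 36x + 9x^2 → -189 - 36x + 9x^2 = 0. The roots are x = -3 and x = 7; the profit-maximizing output is on the rising part of MC, so x* = 7.
Check: AVC at x = 7 is $52 ≤ P, so revenue covers variable cost.
Profit = P·x − TC = 220·7 − 898 = $642.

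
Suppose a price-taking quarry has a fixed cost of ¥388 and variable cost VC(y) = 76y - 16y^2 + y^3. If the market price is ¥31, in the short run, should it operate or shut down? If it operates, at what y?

Strip out fixed cost: VC = 76y - 16y^2 + y^3. Then AVC = 76 - 16y + y^2 and MC = 76 - 32y + 3y^2.
AVC hits its minimum where MC = AVC, at y = 8, giving min AVC = 76 - 16·8 + 8^2 = ¥12.
P = ¥31 exceeds min AVC = ¥12, so the firm stays open.
Solving P = MC: 45 - 32y + 3y^2 = 0 ⇒ y = 5/3 or 9. On the upward-sloping branch, y* = 9.
Check: AVC at y = 9 is ¥13 ≤ P, so revenue covers variable cost.
Profit = P·y − TC = 31·9 − 505 = -¥226, a loss, but smaller than the ¥388 fixed cost the firm would lose by shutting down.

Produce at y = 9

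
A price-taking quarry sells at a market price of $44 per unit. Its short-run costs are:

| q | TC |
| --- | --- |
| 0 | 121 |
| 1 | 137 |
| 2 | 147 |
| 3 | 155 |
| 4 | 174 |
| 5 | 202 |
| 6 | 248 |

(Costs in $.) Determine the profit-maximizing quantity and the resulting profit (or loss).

q = 5; profit = $18

Tabulate TR − TC: q=0: -121; q=1: -93; q=2: -59; q=3: -23; q=4: 2; q=5: 18; q=6: 16.
Profit is maximized at q = 5. AVC there is 81/5 = $16.20 ≤ P, so producing beats shutting down (which would give -$121).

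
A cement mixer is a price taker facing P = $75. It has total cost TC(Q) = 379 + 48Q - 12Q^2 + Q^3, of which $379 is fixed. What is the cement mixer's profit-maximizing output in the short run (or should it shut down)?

From TC, MC = TC'(Q) = 48 - 24Q + 3Q^2 and AVC = VC/Q = 48 - 12Q + Q^2.
AVC is minimized where dAVC/dQ = -12 + 2Q = 0, at Q = 6; min AVC = 48 - 12·6 + 6^2 = $12.
P = $75 exceeds min AVC = $12, so the firm stays open.
Set P = MC: 75 = 48 - 24Q + 3Q^2 → -27 - 24Q + 3Q^2 = 0. The roots are Q = -1 and Q = 9; the profit-maximizing output is on the rising part of MC, so Q* = 9.
Check: AVC at Q = 9 is $21 ≤ P, so revenue covers variable cost.
Profit = P·Q − TC = 75·9 − 568 = $107.

Produce at Q = 9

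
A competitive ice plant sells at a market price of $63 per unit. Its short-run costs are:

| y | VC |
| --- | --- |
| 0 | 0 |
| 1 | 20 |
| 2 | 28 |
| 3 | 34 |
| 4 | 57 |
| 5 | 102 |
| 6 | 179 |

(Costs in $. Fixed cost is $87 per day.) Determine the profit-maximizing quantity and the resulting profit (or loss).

Profit at each row (π = 63y − TC): y=0: -87; y=1: -44; y=2: 11; y=3: 68; y=4: 108; y=5: 126; y=6: 112.
Profit is maximized at y = 5. AVC there is 102/5 = $20.40 ≤ P, so producing beats shutting down (which would give -$87).

y = 5; profit = $126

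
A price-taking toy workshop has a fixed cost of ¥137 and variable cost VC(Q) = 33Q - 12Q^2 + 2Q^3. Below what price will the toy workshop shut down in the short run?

¥15 per unit

The firm shuts down when price falls below the minimum of average variable cost. AVC = VC/Q = 33 - 12Q + 2Q^2.
dAVC/dQ = -12 + 4Q = 0 gives Q = 3. min AVC = 33 - 12·3 + 2·3^2 = 15.
For P < ¥15 the firm produces nothing.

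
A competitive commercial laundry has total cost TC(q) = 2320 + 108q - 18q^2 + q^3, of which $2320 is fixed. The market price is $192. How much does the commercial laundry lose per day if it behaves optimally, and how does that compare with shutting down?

AVC = 108 - 18q + q^2; min AVC = $27 at q = 9. Since P = $192 ≥ min AVC, the firm produces.
MC = 108 - 36q + 3q^2. Setting P = MC and taking the root on the rising branch gives q* = 14.
TR = 192·14 = 2688. TC = 2320 + 728 = 3048. Profit = 2688 − 3048 = -$360.
That loss of $360 beats the $2320 the firm would lose by shutting down; producing recovers $1960 of fixed cost.

Profit = -$360 at q = 14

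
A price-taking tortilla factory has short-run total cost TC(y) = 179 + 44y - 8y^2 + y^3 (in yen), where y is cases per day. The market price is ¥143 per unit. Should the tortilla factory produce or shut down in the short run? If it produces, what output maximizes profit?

Produce at y = 9

Strip out fixed cost: VC = 44y - 8y^2 + y^3. Then AVC = 44 - 8y + y^2 and MC = 44 - 16y + 3y^2.
The AVC parabola has its vertex at y = 8/2 = 4, where AVC = 44 - 8·4 + 4^2 = ¥28.
Since P = ¥143 ≥ min AVC = ¥28, price covers variable cost and the firm should produce.
Set P = MC: 143 = 44 - 16y + 3y^2 → -99 - 16y + 3y^2 = 0. The roots are y = -11/3 and y = 9; the profit-maximizing output is on the rising part of MC, so y* = 9.
Check: AVC at y = 9 is ¥53 ≤ P, so revenue covers variable cost.
Profit = P·y − TC = 143·9 − 656 = ¥631.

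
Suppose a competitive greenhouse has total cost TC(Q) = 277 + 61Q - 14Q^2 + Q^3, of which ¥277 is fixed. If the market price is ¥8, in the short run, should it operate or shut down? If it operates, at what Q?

Variable cost is VC = 61Q - 14Q^2 + Q^3, so AVC = VC/Q = 61 - 14Q + Q^2 and MC = dTC/dQ = 61 - 28Q + 3Q^2.
AVC is minimized where dAVC/dQ = -14 + 2Q = 0, at Q = 7; min AVC = 61 - 14·7 + 7^2 = ¥12.
P = ¥8 lies below min AVC = ¥12; no output level covers variable cost.
Best response: produce nothing and absorb the ¥277 fixed cost.

Shut down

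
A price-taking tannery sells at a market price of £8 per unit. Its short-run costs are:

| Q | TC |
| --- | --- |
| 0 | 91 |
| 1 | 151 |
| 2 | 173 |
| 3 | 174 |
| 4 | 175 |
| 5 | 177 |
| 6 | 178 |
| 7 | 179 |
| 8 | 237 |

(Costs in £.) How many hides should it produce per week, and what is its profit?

Q = 0 (shut down); profit = -£91

Tabulate TR − TC: Q=0: -91; Q=1: -143; Q=2: -157; Q=3: -150; Q=4: -143; Q=5: -137; Q=6: -130; Q=7: -123; Q=8: -173.
Profit is highest at Q = 0. Equivalently, the lowest AVC in the table is 88/7 ≈ £12.57 at Q = 7, and P = £8 falls below it — price never covers variable cost, so the firm shuts down and loses only its fixed cost.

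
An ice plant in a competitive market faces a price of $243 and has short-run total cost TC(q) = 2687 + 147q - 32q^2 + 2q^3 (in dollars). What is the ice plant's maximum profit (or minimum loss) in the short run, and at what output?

Profit = -$383 at q = 12

AVC = 147 - 32q + 2q^2 has its minimum $19 at q = 8; price $243 clears that bar, so the firm operates.
MC = 147 - 64q + 6q^2. Setting P = MC and taking the root on the rising branch gives q* = 12.
TR = 243·12 = 2916. TC = 2687 + 612 = 3299. Profit = 2916 − 3299 = -$383.
By producing, the firm covers all variable cost plus $2304 of fixed cost; shutting down would lose the full $2687.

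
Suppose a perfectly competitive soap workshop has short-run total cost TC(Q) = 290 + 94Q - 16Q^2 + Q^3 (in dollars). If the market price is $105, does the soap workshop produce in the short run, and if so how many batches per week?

Variable cost is VC = 94Q - 16Q^2 + Q^3, so AVC = VC/Q = 94 - 16Q + Q^2 and MC = dTC/dQ = 94 - 32Q + 3Q^2.
AVC hits its minimum where MC = AVC, at Q = 8, giving min AVC = 94 - 16·8 + 8^2 = $30.
Because $105 ≥ $30, revenue can cover variable cost; the firm operates.
Set P = MC: 105 = 94 - 32Q + 3Q^2 → -11 - 32Q + 3Q^2 = 0. The roots are Q = -1/3 and Q = 11; the profit-maximizing output is on the rising part of MC, so Q* = 11.
Check: AVC at Q = 11 is $39 ≤ P, so revenue covers variable cost.
Profit = P·Q − TC = 105·11 − 719 = $436.

Produce at Q = 11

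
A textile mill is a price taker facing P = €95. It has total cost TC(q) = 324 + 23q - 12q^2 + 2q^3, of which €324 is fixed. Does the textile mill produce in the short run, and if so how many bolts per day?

Strip out fixed cost: VC = 23q - 12q^2 + 2q^3. Then AVC = 23 - 12q + 2q^2 and MC = 23 - 24q + 6q^2.
AVC hits its minimum where MC = AVC, at q = 3, giving min AVC = 23 - 12·3 + 2·3^2 = €5.
Because €95 ≥ €5, revenue can cover variable cost; the firm operates.
P = MC gives -72 - 24q + 6q^2 = 0, with roots -2 and 6. Take the larger (rising MC): q* = 6.
Check: AVC at q = 6 is €23 ≤ P, so revenue covers variable cost.
Profit = P·q − TC = 95·6 − 462 = €108.

Produce at q = 6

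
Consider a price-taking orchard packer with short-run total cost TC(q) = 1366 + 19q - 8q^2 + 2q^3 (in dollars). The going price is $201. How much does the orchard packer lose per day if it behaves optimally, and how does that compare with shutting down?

Profit = -$386 at q = 7

AVC = 19 - 8q + 2q^2 has its minimum $11 at q = 2; price $201 clears that bar, so the firm operates.
With MC = 19 - 16q + 6q^2, P = MC on the upward-sloping part at q* = 7.
TR = 201·7 = 1407. TC = 1366 + 427 = 1793. Profit = 1407 − 1793 = -$386.
Shutting down would mean losing the fixed cost of $1366, so operating at a loss of $386 is better by $980.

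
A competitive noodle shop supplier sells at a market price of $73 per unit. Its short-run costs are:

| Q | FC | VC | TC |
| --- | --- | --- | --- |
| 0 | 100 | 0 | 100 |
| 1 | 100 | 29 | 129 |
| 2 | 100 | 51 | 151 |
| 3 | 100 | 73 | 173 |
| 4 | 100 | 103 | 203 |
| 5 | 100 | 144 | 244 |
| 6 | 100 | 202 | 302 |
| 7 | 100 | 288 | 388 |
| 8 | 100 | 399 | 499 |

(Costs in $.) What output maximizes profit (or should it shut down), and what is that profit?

Q = 6; profit = $136

Profit at each row (π = 73Q − TC): Q=0: -100; Q=1: -56; Q=2: -5; Q=3: 46; Q=4: 89; Q=5: 121; Q=6: 136; Q=7: 123; Q=8: 85.
Profit is maximized at Q = 6. AVC there is 202/6 = $33.67 ≤ P, so producing beats shutting down (which would give -$100).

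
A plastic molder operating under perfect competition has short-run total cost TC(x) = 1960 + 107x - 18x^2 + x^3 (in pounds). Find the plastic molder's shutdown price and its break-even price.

Shutdown price = £26; break-even price = £191

Shutdown price = min AVC. AVC = 107 - 18x + x^2, with vertex at x = 9 and minimum £26.
ATC = 1960/x + 107 - 18x + x^2. Setting dATC/dx = −1960/x^2 − 18 + 2x = 0 gives x = 14 (since 2·14^3 − 18·14^2 = 1960).
min ATC = 1960/14 + 107 − 18·14 + 14^2 = £191. That is the break-even price.
Between these two prices the firm operates at a loss; above £191 it earns a profit.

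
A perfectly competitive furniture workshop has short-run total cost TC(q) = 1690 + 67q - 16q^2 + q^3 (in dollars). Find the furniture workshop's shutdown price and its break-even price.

Shutdown price = $3; break-even price = $158

AVC = 67 - 16q + q^2; minimized at q = 8, giving min AVC = $3. That is the shutdown price.
ATC = 1690/q + 67 - 16q + q^2. Setting dATC/dq = −1690/q^2 − 16 + 2q = 0 gives q = 13 (since 2·13^3 − 16·13^2 = 1690).
min ATC = 1690/13 + 67 − 16·13 + 13^2 = $158. That is the break-even price.
For $3 ≤ P < $158 the firm produces at a loss; below $3 it shuts down.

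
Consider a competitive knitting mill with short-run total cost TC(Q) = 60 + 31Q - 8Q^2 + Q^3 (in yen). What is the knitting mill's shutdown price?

The firm shuts down when price falls below the minimum of average variable cost. AVC = VC/Q = 31 - 8Q + Q^2.
At the minimum of AVC, MC = AVC. MC = 31 - 16Q + 3Q^2; setting MC = AVC gives 2Q^2 - 8Q = 0, so Q = 4. min AVC = 15.
The firm shuts down for any P below ¥15.

¥15 per unit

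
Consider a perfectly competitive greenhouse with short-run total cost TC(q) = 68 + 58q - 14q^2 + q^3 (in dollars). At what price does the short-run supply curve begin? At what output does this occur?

The shutdown price is the minimum of AVC. VC = 58q - 14q^2 + q^3, so AVC = 58 - 14q + q^2.
At the minimum of AVC, MC = AVC. MC = 58 - 28q + 3q^2; setting MC = AVC gives 2q^2 - 14q = 0, so q = 7. min AVC = 9.
So the shutdown price is $9.

$9 per unit, at q = 7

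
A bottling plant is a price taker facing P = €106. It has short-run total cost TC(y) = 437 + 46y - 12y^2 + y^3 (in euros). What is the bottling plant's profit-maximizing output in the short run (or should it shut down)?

From TC, MC = TC'(y) = 46 - 24y + 3y^2 and AVC = VC/y = 46 - 12y + y^2.
AVC is minimized where dAVC/dy = -12 + 2y = 0, at y = 6; min AVC = 46 - 12·6 + 6^2 = €10.
Since P = €106 ≥ min AVC = €10, price covers variable cost and the firm should produce.
Solving P = MC: -60 - 24y + 3y^2 = 0 ⇒ y = -2 or 10. On the upward-sloping branch, y* = 10.
Check: AVC at y = 10 is €26 ≤ P, so revenue covers variable cost.
Profit = P·y − TC = 106·10 − 697 = €363.

Produce at y = 10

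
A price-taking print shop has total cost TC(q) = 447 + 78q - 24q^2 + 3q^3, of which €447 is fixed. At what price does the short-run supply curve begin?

The firm shuts down when price falls below the minimum of average variable cost. AVC = VC/q = 78 - 24q + 3q^2.
At the minimum of AVC, MC = AVC. MC = 78 - 48q + 9q^2; setting MC = AVC gives 6q^2 - 24q = 0, so q = 4. min AVC = 30.
For P < €30 the firm produces nothing.

€30 per unit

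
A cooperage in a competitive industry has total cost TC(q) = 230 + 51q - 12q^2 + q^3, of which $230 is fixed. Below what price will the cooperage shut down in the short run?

$15 per unit

Short-run supply begins at min AVC. From VC = 51q - 12q^2 + q^3, AVC = 51 - 12q + q^2.
dAVC/dq = -12 + 2q = 0 gives q = 6. min AVC = 51 - 12·6 + 6^2 = 15.
For P < $15 the firm produces nothing.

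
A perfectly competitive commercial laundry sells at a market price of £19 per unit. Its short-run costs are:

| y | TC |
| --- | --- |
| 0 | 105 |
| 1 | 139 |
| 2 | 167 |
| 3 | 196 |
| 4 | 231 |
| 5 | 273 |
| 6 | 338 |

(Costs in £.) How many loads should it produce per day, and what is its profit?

y = 0 (shut down); profit = -£105

Compute π = P·y − TC at each output: y=0: -105; y=1: -120; y=2: -129; y=3: -139; y=4: -155; y=5: -178; y=6: -224.
Profit is highest at y = 0. Equivalently, the lowest AVC in the table is 91/3 ≈ £30.33 at y = 3, and P = £19 falls below it — price never covers variable cost, so the firm shuts down and loses only its fixed cost.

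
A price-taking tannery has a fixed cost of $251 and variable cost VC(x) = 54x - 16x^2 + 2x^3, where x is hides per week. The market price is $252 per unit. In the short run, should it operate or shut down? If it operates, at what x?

Produce at x = 9

From TC, MC = TC'(x) = 54 - 32x + 6x^2 and AVC = VC/x = 54 - 16x + 2x^2.
AVC is minimized where dAVC/dx = -16 + 4x = 0, at x = 4; min AVC = 54 - 16·4 + 2·4^2 = $22.
Because $252 ≥ $22, revenue can cover variable cost; the firm operates.
Set P = MC: 252 = 54 - 32x + 6x^2 → -198 - 32x + 6x^2 = 0. The roots are x = -11/3 and x = 9; the profit-maximizing output is on the rising part of MC, so x* = 9.
Check: AVC at x = 9 is $72 ≤ P, so revenue covers variable cost.
Profit = P·x − TC = 252·9 − 899 = $1369.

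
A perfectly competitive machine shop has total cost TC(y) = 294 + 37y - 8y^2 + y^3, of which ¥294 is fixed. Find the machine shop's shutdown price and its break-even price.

Shutdown price = ¥21; break-even price = ¥72

AVC = 37 - 8y + y^2; minimized at y = 4, giving min AVC = ¥21. That is the shutdown price.
ATC = 294/y + 37 - 8y + y^2. Setting dATC/dy = −294/y^2 − 8 + 2y = 0 gives y = 7 (since 2·7^3 − 8·7^2 = 294).
min ATC = 294/7 + 37 − 8·7 + 7^2 = ¥72. That is the break-even price.
Between these two prices the firm operates at a loss; above ¥72 it earns a profit.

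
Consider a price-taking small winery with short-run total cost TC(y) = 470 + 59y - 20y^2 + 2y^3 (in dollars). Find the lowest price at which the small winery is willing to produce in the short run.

The firm shuts down when price falls below the minimum of average variable cost. AVC = VC/y = 59 - 20y + 2y^2.
dAVC/dy = -20 + 4y = 0 gives y = 5. min AVC = 59 - 20·5 + 2·5^2 = 9.
So the shutdown price is $9.

$9 per unit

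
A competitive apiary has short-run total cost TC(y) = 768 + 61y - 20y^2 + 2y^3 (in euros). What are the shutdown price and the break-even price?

Shutdown price = €11; break-even price = €125

AVC = 61 - 20y + 2y^2; minimized at y = 5, giving min AVC = €11. That is the shutdown price.
ATC = 768/y + 61 - 20y + 2y^2. Setting dATC/dy = −768/y^2 − 20 + 4y = 0 gives y = 8 (since 4·8^3 − 20·8^2 = 768).
min ATC = 768/8 + 61 − 20·8 + 2·8^2 = €125. That is the break-even price.
For €11 ≤ P < €125 the firm produces at a loss; below €11 it shuts down.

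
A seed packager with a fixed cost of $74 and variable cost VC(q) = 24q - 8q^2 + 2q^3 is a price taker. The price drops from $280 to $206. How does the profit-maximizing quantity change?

AVC = 24 - 8q + 2q^2, minimized at q = 2 where min AVC = $16. MC = 24 - 16q + 6q^2.
With P = $280 above the shutdown price, P = MC gives q = 8.
At P = $206 ≥ min AVC, set P = MC: q = 7. The firm stays open but cuts output.

Output falls from 8 to 7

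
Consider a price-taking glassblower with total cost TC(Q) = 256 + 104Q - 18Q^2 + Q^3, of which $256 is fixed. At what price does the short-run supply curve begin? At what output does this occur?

$23 per unit, at Q = 9

Short-run supply begins at min AVC. From VC = 104Q - 18Q^2 + Q^3, AVC = 104 - 18Q + Q^2.
dAVC/dQ = -18 + 2Q = 0 gives Q = 9. min AVC = 104 - 18·9 + 9^2 = 23.
For P < $23 the firm produces nothing.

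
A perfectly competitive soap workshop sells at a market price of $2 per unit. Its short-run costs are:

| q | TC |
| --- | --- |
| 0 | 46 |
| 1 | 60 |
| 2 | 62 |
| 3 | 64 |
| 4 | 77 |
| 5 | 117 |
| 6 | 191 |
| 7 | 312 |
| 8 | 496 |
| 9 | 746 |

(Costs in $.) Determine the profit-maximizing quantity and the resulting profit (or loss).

q = 0 (shut down); profit = -$46

Tabulate TR − TC: q=0: -46; q=1: -58; q=2: -58; q=3: -58; q=4: -69; q=5: -107; q=6: -179; q=7: -298; q=8: -480; q=9: -728.
Profit is highest at q = 0. Equivalently, the lowest AVC in the table is 18/3 ≈ $6 at q = 3, and P = $2 falls below it — price never covers variable cost, so the firm shuts down and loses only its fixed cost.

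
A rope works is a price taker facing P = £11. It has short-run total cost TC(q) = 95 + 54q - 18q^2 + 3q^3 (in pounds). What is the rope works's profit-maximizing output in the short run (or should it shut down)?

Shut down

Variable cost is VC = 54q - 18q^2 + 3q^3, so AVC = VC/q = 54 - 18q + 3q^2 and MC = dTC/dq = 54 - 36q + 9q^2.
AVC hits its minimum where MC = AVC, at q = 3, giving min AVC = 54 - 18·3 + 3·3^2 = £27.
With P < min AVC (£11 < £27), every unit sold adds to the loss.
The firm minimizes its loss by shutting down and losing only its fixed cost of £95.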